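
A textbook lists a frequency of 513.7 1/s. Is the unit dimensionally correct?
Yes

frequency has SI base units: 1 / s
1/s reduces to the same SI base units, so it is a valid unit for frequency.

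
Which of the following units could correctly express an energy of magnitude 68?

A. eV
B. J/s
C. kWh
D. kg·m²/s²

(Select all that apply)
A, C, D

energy has SI base units: kg * m^2 / s^2

Checking each option against kg * m^2 / s^2:
  A. eV: ✓ matches
  B. J/s: ✗ does not match
  C. kWh: ✓ matches
  D. kg·m²/s²: ✓ matches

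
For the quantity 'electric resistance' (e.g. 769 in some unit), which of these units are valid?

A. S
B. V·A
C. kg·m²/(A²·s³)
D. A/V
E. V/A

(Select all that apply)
C, E

electric resistance has SI base units: kg * m^2 / (A^2 * s^3)

Checking each option against kg * m^2 / (A^2 * s^3):
  A. S: ✗ does not match
  B. V·A: ✗ does not match
  C. kg·m²/(A²·s³): ✓ matches
  D. A/V: ✗ does not match
  E. V/A: ✓ matches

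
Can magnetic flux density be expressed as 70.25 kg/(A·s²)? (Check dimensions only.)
Yes

magnetic flux density has SI base units: kg / (A * s^2)
kg/(A·s²) reduces to the same SI base units, so it is a valid unit for magnetic flux density.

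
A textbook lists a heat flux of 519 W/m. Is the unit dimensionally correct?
No

heat flux has SI base units: kg / s^3
W/m does NOT reduce to kg / s^3; a valid unit for heat flux would be e.g. W/m².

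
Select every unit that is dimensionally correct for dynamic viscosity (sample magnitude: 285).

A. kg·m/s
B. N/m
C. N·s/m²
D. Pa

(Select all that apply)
C

dynamic viscosity has SI base units: kg / (m * s)

Checking each option against kg / (m * s):
  A. kg·m/s: ✗ does not match
  B. N/m: ✗ does not match
  C. N·s/m²: ✓ matches
  D. Pa: ✗ does not match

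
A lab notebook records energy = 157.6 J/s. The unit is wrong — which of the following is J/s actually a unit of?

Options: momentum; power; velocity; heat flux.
power

energy should have units dimensionally equivalent to kg * m^2 / s^2 (e.g. J).
The given unit 'J/s' reduces to kg * m^2 / s^3. Of the listed options, that is the dimensionality of power.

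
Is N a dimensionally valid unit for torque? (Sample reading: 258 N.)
No

torque has SI base units: kg * m^2 / s^2
N does NOT reduce to kg * m^2 / s^2; a valid unit for torque would be e.g. N·m.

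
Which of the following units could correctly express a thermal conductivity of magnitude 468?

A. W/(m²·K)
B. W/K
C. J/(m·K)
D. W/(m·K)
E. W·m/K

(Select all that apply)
D

thermal conductivity has SI base units: kg * m / (s^3 * K)

Checking each option against kg * m / (s^3 * K):
  A. W/(m²·K): ✗ does not match
  B. W/K: ✗ does not match
  C. J/(m·K): ✗ does not match
  D. W/(m·K): ✓ matches
  E. W·m/K: ✗ does not match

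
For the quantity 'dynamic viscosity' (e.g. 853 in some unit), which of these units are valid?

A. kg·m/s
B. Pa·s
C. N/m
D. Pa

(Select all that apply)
B

dynamic viscosity has SI base units: kg / (m * s)

Checking each option against kg / (m * s):
  A. kg·m/s: ✗ does not match
  B. Pa·s: ✓ matches
  C. N/m: ✗ does not match
  D. Pa: ✗ does not match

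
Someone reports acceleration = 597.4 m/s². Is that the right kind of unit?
Yes

acceleration has SI base units: m / s^2
m/s² reduces to the same SI base units, so it is a valid unit for acceleration.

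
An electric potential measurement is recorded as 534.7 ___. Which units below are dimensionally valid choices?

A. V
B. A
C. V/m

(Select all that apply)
A

electric potential has SI base units: kg * m^2 / (A * s^3)

Checking each option against kg * m^2 / (A * s^3):
  A. V: ✓ matches
  B. A: ✗ does not match
  C. V/m: ✗ does not match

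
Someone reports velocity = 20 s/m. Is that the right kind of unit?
No

velocity has SI base units: m / s
s/m does NOT reduce to m / s; a valid unit for velocity would be e.g. m/s.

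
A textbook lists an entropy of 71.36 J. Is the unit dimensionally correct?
No

entropy has SI base units: kg * m^2 / (s^2 * K)
J does NOT reduce to kg * m^2 / (s^2 * K); a valid unit for entropy would be e.g. J/K.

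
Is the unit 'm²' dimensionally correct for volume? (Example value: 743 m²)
No

volume has SI base units: m^3
m² does NOT reduce to m^3; a valid unit for volume would be e.g. m³.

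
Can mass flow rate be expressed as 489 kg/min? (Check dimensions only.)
Yes

mass flow rate has SI base units: kg / s
kg/min reduces to the same SI base units, so it is a valid unit for mass flow rate.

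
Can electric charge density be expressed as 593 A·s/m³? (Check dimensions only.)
Yes

electric charge density has SI base units: A * s / m^3
A·s/m³ reduces to the same SI base units, so it is a valid unit for electric charge density.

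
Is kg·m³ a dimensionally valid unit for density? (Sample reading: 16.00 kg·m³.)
No

density has SI base units: kg / m^3
kg·m³ does NOT reduce to kg / m^3; a valid unit for density would be e.g. kg/m³.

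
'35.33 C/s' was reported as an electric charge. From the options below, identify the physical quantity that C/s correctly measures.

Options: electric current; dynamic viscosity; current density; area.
electric current

electric charge should have units dimensionally equivalent to A * s (e.g. C).
The given unit 'C/s' reduces to A. Of the listed options, that is the dimensionality of electric current.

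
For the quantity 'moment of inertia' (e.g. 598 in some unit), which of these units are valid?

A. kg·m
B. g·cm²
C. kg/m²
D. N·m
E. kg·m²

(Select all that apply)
B, E

moment of inertia has SI base units: kg * m^2

Checking each option against kg * m^2:
  A. kg·m: ✗ does not match
  B. g·cm²: ✓ matches
  C. kg/m²: ✗ does not match
  D. N·m: ✗ does not match
  E. kg·m²: ✓ matches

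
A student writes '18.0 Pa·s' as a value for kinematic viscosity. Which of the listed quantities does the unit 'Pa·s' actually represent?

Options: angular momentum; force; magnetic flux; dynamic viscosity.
dynamic viscosity

kinematic viscosity should have units dimensionally equivalent to m^2 / s (e.g. m²/s).
The given unit 'Pa·s' reduces to kg / (m * s). Of the listed options, that is the dimensionality of dynamic viscosity.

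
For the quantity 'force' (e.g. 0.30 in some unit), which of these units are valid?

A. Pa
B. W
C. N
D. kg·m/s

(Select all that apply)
C

force has SI base units: kg * m / s^2

Checking each option against kg * m / s^2:
  A. Pa: ✗ does not match
  B. W: ✗ does not match
  C. N: ✓ matches
  D. kg·m/s: ✗ does not match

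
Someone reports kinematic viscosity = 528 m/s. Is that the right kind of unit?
No

kinematic viscosity has SI base units: m^2 / s
m/s does NOT reduce to m^2 / s; a valid unit for kinematic viscosity would be e.g. m²/s.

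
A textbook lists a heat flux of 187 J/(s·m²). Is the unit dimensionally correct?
Yes

heat flux has SI base units: kg / s^3
J/(s·m²) reduces to the same SI base units, so it is a valid unit for heat flux.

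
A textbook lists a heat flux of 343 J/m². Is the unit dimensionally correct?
No

heat flux has SI base units: kg / s^3
J/m² does NOT reduce to kg / s^3; a valid unit for heat flux would be e.g. W/m².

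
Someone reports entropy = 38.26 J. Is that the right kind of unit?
No

entropy has SI base units: kg * m^2 / (s^2 * K)
J does NOT reduce to kg * m^2 / (s^2 * K); a valid unit for entropy would be e.g. J/K.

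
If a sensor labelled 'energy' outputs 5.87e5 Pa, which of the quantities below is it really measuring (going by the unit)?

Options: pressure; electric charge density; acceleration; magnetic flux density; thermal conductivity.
pressure

energy should have units dimensionally equivalent to kg * m^2 / s^2 (e.g. J).
The given unit 'Pa' reduces to kg / (m * s^2). Of the listed options, that is the dimensionality of pressure.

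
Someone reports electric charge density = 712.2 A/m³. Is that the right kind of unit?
No

electric charge density has SI base units: A * s / m^3
A/m³ does NOT reduce to A * s / m^3; a valid unit for electric charge density would be e.g. C/m³.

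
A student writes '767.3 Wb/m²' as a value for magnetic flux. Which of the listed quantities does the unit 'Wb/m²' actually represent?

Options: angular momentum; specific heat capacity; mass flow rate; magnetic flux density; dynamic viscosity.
magnetic flux density

magnetic flux should have units dimensionally equivalent to kg * m^2 / (A * s^2) (e.g. Wb).
The given unit 'Wb/m²' reduces to kg / (A * s^2). Of the listed options, that is the dimensionality of magnetic flux density.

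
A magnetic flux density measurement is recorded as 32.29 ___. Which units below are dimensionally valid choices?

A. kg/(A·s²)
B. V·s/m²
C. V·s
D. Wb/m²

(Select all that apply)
A, B, D

magnetic flux density has SI base units: kg / (A * s^2)

Checking each option against kg / (A * s^2):
  A. kg/(A·s²): ✓ matches
  B. V·s/m²: ✓ matches
  C. V·s: ✗ does not match
  D. Wb/m²: ✓ matches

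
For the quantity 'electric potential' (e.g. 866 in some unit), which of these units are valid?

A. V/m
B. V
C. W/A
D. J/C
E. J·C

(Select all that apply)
B, C, D

electric potential has SI base units: kg * m^2 / (A * s^3)

Checking each option against kg * m^2 / (A * s^3):
  A. V/m: ✗ does not match
  B. V: ✓ matches
  C. W/A: ✓ matches
  D. J/C: ✓ matches
  E. J·C: ✗ does not match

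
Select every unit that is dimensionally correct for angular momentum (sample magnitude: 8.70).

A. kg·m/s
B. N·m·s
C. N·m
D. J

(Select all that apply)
B

angular momentum has SI base units: kg * m^2 / s

Checking each option against kg * m^2 / s:
  A. kg·m/s: ✗ does not match
  B. N·m·s: ✓ matches
  C. N·m: ✗ does not match
  D. J: ✗ does not match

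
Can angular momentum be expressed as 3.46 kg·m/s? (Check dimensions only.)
No

angular momentum has SI base units: kg * m^2 / s
kg·m/s does NOT reduce to kg * m^2 / s; a valid unit for angular momentum would be e.g. kg·m²/s.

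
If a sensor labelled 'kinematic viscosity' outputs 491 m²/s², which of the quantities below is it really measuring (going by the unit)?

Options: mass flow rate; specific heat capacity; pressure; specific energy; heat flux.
specific energy

kinematic viscosity should have units dimensionally equivalent to m^2 / s (e.g. m²/s).
The given unit 'm²/s²' reduces to m^2 / s^2. Of the listed options, that is the dimensionality of specific energy.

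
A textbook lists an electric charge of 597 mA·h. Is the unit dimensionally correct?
Yes

electric charge has SI base units: A * s
mA·h reduces to the same SI base units, so it is a valid unit for electric charge.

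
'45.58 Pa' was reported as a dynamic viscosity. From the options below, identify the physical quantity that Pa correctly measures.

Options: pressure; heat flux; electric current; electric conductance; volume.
pressure

dynamic viscosity should have units dimensionally equivalent to kg / (m * s) (e.g. Pa·s).
The given unit 'Pa' reduces to kg / (m * s^2). Of the listed options, that is the dimensionality of pressure.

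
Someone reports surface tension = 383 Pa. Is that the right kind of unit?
No

surface tension has SI base units: kg / s^2
Pa does NOT reduce to kg / s^2; a valid unit for surface tension would be e.g. N/m.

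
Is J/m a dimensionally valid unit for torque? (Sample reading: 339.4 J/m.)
No

torque has SI base units: kg * m^2 / s^2
J/m does NOT reduce to kg * m^2 / s^2; a valid unit for torque would be e.g. N·m.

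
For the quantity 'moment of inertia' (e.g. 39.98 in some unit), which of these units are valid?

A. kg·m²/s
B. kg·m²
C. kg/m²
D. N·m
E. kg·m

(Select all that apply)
B

moment of inertia has SI base units: kg * m^2

Checking each option against kg * m^2:
  A. kg·m²/s: ✗ does not match
  B. kg·m²: ✓ matches
  C. kg/m²: ✗ does not match
  D. N·m: ✗ does not match
  E. kg·m: ✗ does not match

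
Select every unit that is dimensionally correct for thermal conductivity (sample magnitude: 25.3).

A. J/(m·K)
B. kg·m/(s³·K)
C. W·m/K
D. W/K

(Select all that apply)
B

thermal conductivity has SI base units: kg * m / (s^3 * K)

Checking each option against kg * m / (s^3 * K):
  A. J/(m·K): ✗ does not match
  B. kg·m/(s³·K): ✓ matches
  C. W·m/K: ✗ does not match
  D. W/K: ✗ does not match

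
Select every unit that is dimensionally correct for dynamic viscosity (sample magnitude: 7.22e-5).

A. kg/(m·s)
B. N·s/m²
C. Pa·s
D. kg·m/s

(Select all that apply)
A, B, C

dynamic viscosity has SI base units: kg / (m * s)

Checking each option against kg / (m * s):
  A. kg/(m·s): ✓ matches
  B. N·s/m²: ✓ matches
  C. Pa·s: ✓ matches
  D. kg·m/s: ✗ does not match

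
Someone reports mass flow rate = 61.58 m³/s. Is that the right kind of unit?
No

mass flow rate has SI base units: kg / s
m³/s does NOT reduce to kg / s; a valid unit for mass flow rate would be e.g. kg/s.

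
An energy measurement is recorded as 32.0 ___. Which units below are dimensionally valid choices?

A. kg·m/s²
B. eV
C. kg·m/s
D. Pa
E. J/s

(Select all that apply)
B

energy has SI base units: kg * m^2 / s^2

Checking each option against kg * m^2 / s^2:
  A. kg·m/s²: ✗ does not match
  B. eV: ✓ matches
  C. kg·m/s: ✗ does not match
  D. Pa: ✗ does not match
  E. J/s: ✗ does not match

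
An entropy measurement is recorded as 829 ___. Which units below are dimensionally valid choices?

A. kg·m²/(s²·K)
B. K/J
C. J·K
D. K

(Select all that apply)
A

entropy has SI base units: kg * m^2 / (s^2 * K)

Checking each option against kg * m^2 / (s^2 * K):
  A. kg·m²/(s²·K): ✓ matches
  B. K/J: ✗ does not match
  C. J·K: ✗ does not match
  D. K: ✗ does not match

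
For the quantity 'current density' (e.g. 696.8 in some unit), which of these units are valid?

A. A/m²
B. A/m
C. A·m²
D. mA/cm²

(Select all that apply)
A, D

current density has SI base units: A / m^2

Checking each option against A / m^2:
  A. A/m²: ✓ matches
  B. A/m: ✗ does not match
  C. A·m²: ✗ does not match
  D. mA/cm²: ✓ matches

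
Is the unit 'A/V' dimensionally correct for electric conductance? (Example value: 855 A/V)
Yes

electric conductance has SI base units: A^2 * s^3 / (kg * m^2)
A/V reduces to the same SI base units, so it is a valid unit for electric conductance.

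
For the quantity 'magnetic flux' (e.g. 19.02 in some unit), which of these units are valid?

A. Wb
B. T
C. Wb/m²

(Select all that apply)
A

magnetic flux has SI base units: kg * m^2 / (A * s^2)

Checking each option against kg * m^2 / (A * s^2):
  A. Wb: ✓ matches
  B. T: ✗ does not match
  C. Wb/m²: ✗ does not match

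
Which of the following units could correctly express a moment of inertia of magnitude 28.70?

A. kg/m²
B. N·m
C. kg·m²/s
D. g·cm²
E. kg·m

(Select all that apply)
D

moment of inertia has SI base units: kg * m^2

Checking each option against kg * m^2:
  A. kg/m²: ✗ does not match
  B. N·m: ✗ does not match
  C. kg·m²/s: ✗ does not match
  D. g·cm²: ✓ matches
  E. kg·m: ✗ does not match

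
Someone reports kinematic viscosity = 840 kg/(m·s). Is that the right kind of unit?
No

kinematic viscosity has SI base units: m^2 / s
kg/(m·s) does NOT reduce to m^2 / s; a valid unit for kinematic viscosity would be e.g. m²/s.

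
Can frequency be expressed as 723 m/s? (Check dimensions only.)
No

frequency has SI base units: 1 / s
m/s does NOT reduce to 1 / s; a valid unit for frequency would be e.g. Hz.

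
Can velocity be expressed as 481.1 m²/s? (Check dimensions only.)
No

velocity has SI base units: m / s
m²/s does NOT reduce to m / s; a valid unit for velocity would be e.g. m/s.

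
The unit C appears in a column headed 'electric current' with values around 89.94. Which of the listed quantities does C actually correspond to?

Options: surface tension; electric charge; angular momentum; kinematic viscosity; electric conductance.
electric charge

electric current should have units dimensionally equivalent to A (e.g. A).
The given unit 'C' reduces to A * s. Of the listed options, that is the dimensionality of electric charge.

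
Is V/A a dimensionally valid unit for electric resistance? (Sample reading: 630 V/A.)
Yes

electric resistance has SI base units: kg * m^2 / (A^2 * s^3)
V/A reduces to the same SI base units, so it is a valid unit for electric resistance.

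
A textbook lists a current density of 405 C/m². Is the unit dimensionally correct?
No

current density has SI base units: A / m^2
C/m² does NOT reduce to A / m^2; a valid unit for current density would be e.g. A/m².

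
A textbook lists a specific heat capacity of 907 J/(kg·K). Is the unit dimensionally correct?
Yes

specific heat capacity has SI base units: m^2 / (s^2 * K)
J/(kg·K) reduces to the same SI base units, so it is a valid unit for specific heat capacity.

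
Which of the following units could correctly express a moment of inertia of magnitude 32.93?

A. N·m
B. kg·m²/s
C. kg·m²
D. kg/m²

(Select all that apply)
C

moment of inertia has SI base units: kg * m^2

Checking each option against kg * m^2:
  A. N·m: ✗ does not match
  B. kg·m²/s: ✗ does not match
  C. kg·m²: ✓ matches
  D. kg/m²: ✗ does not match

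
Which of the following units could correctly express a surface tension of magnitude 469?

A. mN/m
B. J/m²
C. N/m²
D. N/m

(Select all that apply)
A, B, D

surface tension has SI base units: kg / s^2

Checking each option against kg / s^2:
  A. mN/m: ✓ matches
  B. J/m²: ✓ matches
  C. N/m²: ✗ does not match
  D. N/m: ✓ matches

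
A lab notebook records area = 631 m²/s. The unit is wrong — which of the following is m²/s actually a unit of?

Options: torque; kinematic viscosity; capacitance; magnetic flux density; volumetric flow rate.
kinematic viscosity

area should have units dimensionally equivalent to m^2 (e.g. m²).
The given unit 'm²/s' reduces to m^2 / s. Of the listed options, that is the dimensionality of kinematic viscosity.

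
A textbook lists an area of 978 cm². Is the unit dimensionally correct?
Yes

area has SI base units: m^2
cm² reduces to the same SI base units, so it is a valid unit for area.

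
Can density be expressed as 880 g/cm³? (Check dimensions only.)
Yes

density has SI base units: kg / m^3
g/cm³ reduces to the same SI base units, so it is a valid unit for density.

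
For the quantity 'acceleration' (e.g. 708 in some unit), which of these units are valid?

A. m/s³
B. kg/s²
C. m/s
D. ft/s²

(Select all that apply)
D

acceleration has SI base units: m / s^2

Checking each option against m / s^2:
  A. m/s³: ✗ does not match
  B. kg/s²: ✗ does not match
  C. m/s: ✗ does not match
  D. ft/s²: ✓ matches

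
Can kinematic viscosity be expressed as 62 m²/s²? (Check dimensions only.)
No

kinematic viscosity has SI base units: m^2 / s
m²/s² does NOT reduce to m^2 / s; a valid unit for kinematic viscosity would be e.g. m²/s.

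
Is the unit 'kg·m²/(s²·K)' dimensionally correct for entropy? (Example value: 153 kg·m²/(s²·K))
Yes

entropy has SI base units: kg * m^2 / (s^2 * K)
kg·m²/(s²·K) reduces to the same SI base units, so it is a valid unit for entropy.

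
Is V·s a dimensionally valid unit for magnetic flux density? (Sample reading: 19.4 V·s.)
No

magnetic flux density has SI base units: kg / (A * s^2)
V·s does NOT reduce to kg / (A * s^2); a valid unit for magnetic flux density would be e.g. T.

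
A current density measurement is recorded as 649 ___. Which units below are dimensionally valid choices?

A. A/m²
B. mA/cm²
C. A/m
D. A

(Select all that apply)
A, B

current density has SI base units: A / m^2

Checking each option against A / m^2:
  A. A/m²: ✓ matches
  B. mA/cm²: ✓ matches
  C. A/m: ✗ does not match
  D. A: ✗ does not match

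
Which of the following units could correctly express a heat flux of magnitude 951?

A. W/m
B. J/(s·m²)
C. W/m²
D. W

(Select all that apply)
B, C

heat flux has SI base units: kg / s^3

Checking each option against kg / s^3:
  A. W/m: ✗ does not match
  B. J/(s·m²): ✓ matches
  C. W/m²: ✓ matches
  D. W: ✗ does not match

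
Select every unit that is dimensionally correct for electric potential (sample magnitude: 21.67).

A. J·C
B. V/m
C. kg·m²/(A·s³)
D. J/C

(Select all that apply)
C, D

electric potential has SI base units: kg * m^2 / (A * s^3)

Checking each option against kg * m^2 / (A * s^3):
  A. J·C: ✗ does not match
  B. V/m: ✗ does not match
  C. kg·m²/(A·s³): ✓ matches
  D. J/C: ✓ matches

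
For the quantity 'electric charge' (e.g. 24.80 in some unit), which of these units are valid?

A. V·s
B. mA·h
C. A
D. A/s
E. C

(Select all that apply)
B, E

electric charge has SI base units: A * s

Checking each option against A * s:
  A. V·s: ✗ does not match
  B. mA·h: ✓ matches
  C. A: ✗ does not match
  D. A/s: ✗ does not match
  E. C: ✓ matches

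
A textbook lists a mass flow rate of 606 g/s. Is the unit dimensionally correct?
Yes

mass flow rate has SI base units: kg / s
g/s reduces to the same SI base units, so it is a valid unit for mass flow rate.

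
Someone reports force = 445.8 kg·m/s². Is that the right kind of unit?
Yes

force has SI base units: kg * m / s^2
kg·m/s² reduces to the same SI base units, so it is a valid unit for force.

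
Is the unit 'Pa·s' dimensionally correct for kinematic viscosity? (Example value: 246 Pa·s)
No

kinematic viscosity has SI base units: m^2 / s
Pa·s does NOT reduce to m^2 / s; a valid unit for kinematic viscosity would be e.g. m²/s.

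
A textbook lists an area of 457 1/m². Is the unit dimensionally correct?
No

area has SI base units: m^2
1/m² does NOT reduce to m^2; a valid unit for area would be e.g. m².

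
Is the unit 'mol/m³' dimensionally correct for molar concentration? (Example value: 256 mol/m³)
Yes

molar concentration has SI base units: mol / m^3
mol/m³ reduces to the same SI base units, so it is a valid unit for molar concentration.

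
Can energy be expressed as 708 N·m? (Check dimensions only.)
Yes

energy has SI base units: kg * m^2 / s^2
N·m reduces to the same SI base units, so it is a valid unit for energy.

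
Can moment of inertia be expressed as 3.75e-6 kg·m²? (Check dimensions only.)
Yes

moment of inertia has SI base units: kg * m^2
kg·m² reduces to the same SI base units, so it is a valid unit for moment of inertia.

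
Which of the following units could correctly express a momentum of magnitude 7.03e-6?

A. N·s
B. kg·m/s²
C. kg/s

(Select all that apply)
A

momentum has SI base units: kg * m / s

Checking each option against kg * m / s:
  A. N·s: ✓ matches
  B. kg·m/s²: ✗ does not match
  C. kg/s: ✗ does not match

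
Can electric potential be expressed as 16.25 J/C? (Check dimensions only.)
Yes

electric potential has SI base units: kg * m^2 / (A * s^3)
J/C reduces to the same SI base units, so it is a valid unit for electric potential.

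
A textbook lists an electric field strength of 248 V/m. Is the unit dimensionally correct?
Yes

electric field strength has SI base units: kg * m / (A * s^3)
V/m reduces to the same SI base units, so it is a valid unit for electric field strength.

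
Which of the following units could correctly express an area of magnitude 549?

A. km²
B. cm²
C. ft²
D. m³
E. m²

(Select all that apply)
A, B, C, E

area has SI base units: m^2

Checking each option against m^2:
  A. km²: ✓ matches
  B. cm²: ✓ matches
  C. ft²: ✓ matches
  D. m³: ✗ does not match
  E. m²: ✓ matches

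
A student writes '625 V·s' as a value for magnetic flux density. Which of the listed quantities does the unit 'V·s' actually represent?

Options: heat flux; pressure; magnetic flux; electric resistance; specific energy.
magnetic flux

magnetic flux density should have units dimensionally equivalent to kg / (A * s^2) (e.g. T).
The given unit 'V·s' reduces to kg * m^2 / (A * s^2). Of the listed options, that is the dimensionality of magnetic flux.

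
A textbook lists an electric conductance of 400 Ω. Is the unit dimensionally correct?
No

electric conductance has SI base units: A^2 * s^3 / (kg * m^2)
Ω does NOT reduce to A^2 * s^3 / (kg * m^2); a valid unit for electric conductance would be e.g. S.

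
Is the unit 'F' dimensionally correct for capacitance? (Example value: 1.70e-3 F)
Yes

capacitance has SI base units: A^2 * s^4 / (kg * m^2)
F reduces to the same SI base units, so it is a valid unit for capacitance.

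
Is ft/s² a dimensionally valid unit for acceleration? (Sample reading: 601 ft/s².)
Yes

acceleration has SI base units: m / s^2
ft/s² reduces to the same SI base units, so it is a valid unit for acceleration.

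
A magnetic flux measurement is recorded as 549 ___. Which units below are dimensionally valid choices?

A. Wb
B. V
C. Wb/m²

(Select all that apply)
A

magnetic flux has SI base units: kg * m^2 / (A * s^2)

Checking each option against kg * m^2 / (A * s^2):
  A. Wb: ✓ matches
  B. V: ✗ does not match
  C. Wb/m²: ✗ does not match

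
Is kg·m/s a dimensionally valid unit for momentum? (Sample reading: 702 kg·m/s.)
Yes

momentum has SI base units: kg * m / s
kg·m/s reduces to the same SI base units, so it is a valid unit for momentum.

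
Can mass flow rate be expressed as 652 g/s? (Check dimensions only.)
Yes

mass flow rate has SI base units: kg / s
g/s reduces to the same SI base units, so it is a valid unit for mass flow rate.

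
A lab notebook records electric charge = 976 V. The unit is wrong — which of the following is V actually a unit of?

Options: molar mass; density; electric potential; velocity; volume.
electric potential

electric charge should have units dimensionally equivalent to A * s (e.g. C).
The given unit 'V' reduces to kg * m^2 / (A * s^3). Of the listed options, that is the dimensionality of electric potential.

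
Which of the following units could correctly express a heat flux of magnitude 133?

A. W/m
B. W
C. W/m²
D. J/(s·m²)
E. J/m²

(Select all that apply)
C, D

heat flux has SI base units: kg / s^3

Checking each option against kg / s^3:
  A. W/m: ✗ does not match
  B. W: ✗ does not match
  C. W/m²: ✓ matches
  D. J/(s·m²): ✓ matches
  E. J/m²: ✗ does not match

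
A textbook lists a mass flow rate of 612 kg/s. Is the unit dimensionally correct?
Yes

mass flow rate has SI base units: kg / s
kg/s reduces to the same SI base units, so it is a valid unit for mass flow rate.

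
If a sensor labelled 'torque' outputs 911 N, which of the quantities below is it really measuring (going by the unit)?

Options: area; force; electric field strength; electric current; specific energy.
force

torque should have units dimensionally equivalent to kg * m^2 / s^2 (e.g. N·m).
The given unit 'N' reduces to kg * m / s^2. Of the listed options, that is the dimensionality of force.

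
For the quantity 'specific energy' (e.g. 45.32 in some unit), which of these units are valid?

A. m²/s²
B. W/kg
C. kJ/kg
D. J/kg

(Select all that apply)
A, C, D

specific energy has SI base units: m^2 / s^2

Checking each option against m^2 / s^2:
  A. m²/s²: ✓ matches
  B. W/kg: ✗ does not match
  C. kJ/kg: ✓ matches
  D. J/kg: ✓ matches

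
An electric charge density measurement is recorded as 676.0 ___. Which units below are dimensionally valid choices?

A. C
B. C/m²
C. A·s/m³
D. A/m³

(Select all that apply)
C

electric charge density has SI base units: A * s / m^3

Checking each option against A * s / m^3:
  A. C: ✗ does not match
  B. C/m²: ✗ does not match
  C. A·s/m³: ✓ matches
  D. A/m³: ✗ does not match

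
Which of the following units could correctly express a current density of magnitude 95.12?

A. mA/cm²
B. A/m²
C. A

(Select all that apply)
A, B

current density has SI base units: A / m^2

Checking each option against A / m^2:
  A. mA/cm²: ✓ matches
  B. A/m²: ✓ matches
  C. A: ✗ does not match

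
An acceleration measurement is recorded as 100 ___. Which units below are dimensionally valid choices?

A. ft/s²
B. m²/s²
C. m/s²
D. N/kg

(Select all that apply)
A, C, D

acceleration has SI base units: m / s^2

Checking each option against m / s^2:
  A. ft/s²: ✓ matches
  B. m²/s²: ✗ does not match
  C. m/s²: ✓ matches
  D. N/kg: ✓ matches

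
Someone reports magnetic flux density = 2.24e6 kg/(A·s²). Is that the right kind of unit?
Yes

magnetic flux density has SI base units: kg / (A * s^2)
kg/(A·s²) reduces to the same SI base units, so it is a valid unit for magnetic flux density.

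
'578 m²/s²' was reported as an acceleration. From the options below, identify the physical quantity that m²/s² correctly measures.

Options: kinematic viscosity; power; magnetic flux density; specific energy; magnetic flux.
specific energy

acceleration should have units dimensionally equivalent to m / s^2 (e.g. m/s²).
The given unit 'm²/s²' reduces to m^2 / s^2. Of the listed options, that is the dimensionality of specific energy.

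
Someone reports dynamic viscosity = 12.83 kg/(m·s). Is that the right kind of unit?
Yes

dynamic viscosity has SI base units: kg / (m * s)
kg/(m·s) reduces to the same SI base units, so it is a valid unit for dynamic viscosity.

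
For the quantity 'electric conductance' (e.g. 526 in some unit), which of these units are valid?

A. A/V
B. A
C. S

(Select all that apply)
A, C

electric conductance has SI base units: A^2 * s^3 / (kg * m^2)

Checking each option against A^2 * s^3 / (kg * m^2):
  A. A/V: ✓ matches
  B. A: ✗ does not match
  C. S: ✓ matches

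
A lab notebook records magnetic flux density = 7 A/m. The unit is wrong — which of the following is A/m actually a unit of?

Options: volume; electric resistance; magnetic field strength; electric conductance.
magnetic field strength

magnetic flux density should have units dimensionally equivalent to kg / (A * s^2) (e.g. T).
The given unit 'A/m' reduces to A / m. Of the listed options, that is the dimensionality of magnetic field strength.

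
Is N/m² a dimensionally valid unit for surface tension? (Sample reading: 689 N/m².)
No

surface tension has SI base units: kg / s^2
N/m² does NOT reduce to kg / s^2; a valid unit for surface tension would be e.g. N/m.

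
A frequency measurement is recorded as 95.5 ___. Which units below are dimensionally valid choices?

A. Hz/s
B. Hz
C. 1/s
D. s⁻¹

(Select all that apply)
B, C, D

frequency has SI base units: 1 / s

Checking each option against 1 / s:
  A. Hz/s: ✗ does not match
  B. Hz: ✓ matches
  C. 1/s: ✓ matches
  D. s⁻¹: ✓ matches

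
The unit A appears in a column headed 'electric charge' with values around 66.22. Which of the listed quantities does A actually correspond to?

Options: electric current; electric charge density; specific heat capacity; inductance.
electric current

electric charge should have units dimensionally equivalent to A * s (e.g. C).
The given unit 'A' reduces to A. Of the listed options, that is the dimensionality of electric current.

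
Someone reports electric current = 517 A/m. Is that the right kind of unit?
No

electric current has SI base units: A
A/m does NOT reduce to A; a valid unit for electric current would be e.g. A.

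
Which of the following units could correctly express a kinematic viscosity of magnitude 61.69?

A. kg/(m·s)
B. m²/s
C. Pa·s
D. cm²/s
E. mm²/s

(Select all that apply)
B, D, E

kinematic viscosity has SI base units: m^2 / s

Checking each option against m^2 / s:
  A. kg/(m·s): ✗ does not match
  B. m²/s: ✓ matches
  C. Pa·s: ✗ does not match
  D. cm²/s: ✓ matches
  E. mm²/s: ✓ matches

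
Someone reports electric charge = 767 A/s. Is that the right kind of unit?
No

electric charge has SI base units: A * s
A/s does NOT reduce to A * s; a valid unit for electric charge would be e.g. C.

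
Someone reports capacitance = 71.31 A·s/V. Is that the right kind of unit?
Yes

capacitance has SI base units: A^2 * s^4 / (kg * m^2)
A·s/V reduces to the same SI base units, so it is a valid unit for capacitance.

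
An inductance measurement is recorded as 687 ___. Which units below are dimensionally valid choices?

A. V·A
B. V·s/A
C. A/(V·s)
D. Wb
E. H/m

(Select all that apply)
B

inductance has SI base units: kg * m^2 / (A^2 * s^2)

Checking each option against kg * m^2 / (A^2 * s^2):
  A. V·A: ✗ does not match
  B. V·s/A: ✓ matches
  C. A/(V·s): ✗ does not match
  D. Wb: ✗ does not match
  E. H/m: ✗ does not match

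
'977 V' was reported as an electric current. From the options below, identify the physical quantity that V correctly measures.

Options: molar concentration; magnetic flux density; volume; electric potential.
electric potential

electric current should have units dimensionally equivalent to A (e.g. A).
The given unit 'V' reduces to kg * m^2 / (A * s^3). Of the listed options, that is the dimensionality of electric potential.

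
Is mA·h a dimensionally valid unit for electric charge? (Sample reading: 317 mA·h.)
Yes

electric charge has SI base units: A * s
mA·h reduces to the same SI base units, so it is a valid unit for electric charge.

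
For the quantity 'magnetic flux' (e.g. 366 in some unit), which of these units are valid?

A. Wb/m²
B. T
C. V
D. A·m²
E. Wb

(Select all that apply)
E

magnetic flux has SI base units: kg * m^2 / (A * s^2)

Checking each option against kg * m^2 / (A * s^2):
  A. Wb/m²: ✗ does not match
  B. T: ✗ does not match
  C. V: ✗ does not match
  D. A·m²: ✗ does not match
  E. Wb: ✓ matches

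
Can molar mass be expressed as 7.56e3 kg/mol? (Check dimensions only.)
Yes

molar mass has SI base units: kg / mol
kg/mol reduces to the same SI base units, so it is a valid unit for molar mass.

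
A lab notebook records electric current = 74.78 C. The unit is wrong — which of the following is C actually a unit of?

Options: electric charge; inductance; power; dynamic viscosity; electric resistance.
electric charge

electric current should have units dimensionally equivalent to A (e.g. A).
The given unit 'C' reduces to A * s. Of the listed options, that is the dimensionality of electric charge.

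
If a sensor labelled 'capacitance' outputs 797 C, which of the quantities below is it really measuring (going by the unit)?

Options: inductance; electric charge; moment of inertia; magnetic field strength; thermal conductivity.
electric charge

capacitance should have units dimensionally equivalent to A^2 * s^4 / (kg * m^2) (e.g. F).
The given unit 'C' reduces to A * s. Of the listed options, that is the dimensionality of electric charge.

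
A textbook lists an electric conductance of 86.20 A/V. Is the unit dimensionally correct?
Yes

electric conductance has SI base units: A^2 * s^3 / (kg * m^2)
A/V reduces to the same SI base units, so it is a valid unit for electric conductance.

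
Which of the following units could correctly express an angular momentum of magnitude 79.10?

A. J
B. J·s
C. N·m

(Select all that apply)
B

angular momentum has SI base units: kg * m^2 / s

Checking each option against kg * m^2 / s:
  A. J: ✗ does not match
  B. J·s: ✓ matches
  C. N·m: ✗ does not match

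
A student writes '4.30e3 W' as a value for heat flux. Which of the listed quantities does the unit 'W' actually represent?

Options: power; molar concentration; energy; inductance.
power

heat flux should have units dimensionally equivalent to kg / s^3 (e.g. W/m²).
The given unit 'W' reduces to kg * m^2 / s^3. Of the listed options, that is the dimensionality of power.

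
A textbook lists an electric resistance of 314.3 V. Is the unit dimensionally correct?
No

electric resistance has SI base units: kg * m^2 / (A^2 * s^3)
V does NOT reduce to kg * m^2 / (A^2 * s^3); a valid unit for electric resistance would be e.g. Ω.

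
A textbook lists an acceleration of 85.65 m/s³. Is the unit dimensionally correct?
No

acceleration has SI base units: m / s^2
m/s³ does NOT reduce to m / s^2; a valid unit for acceleration would be e.g. m/s².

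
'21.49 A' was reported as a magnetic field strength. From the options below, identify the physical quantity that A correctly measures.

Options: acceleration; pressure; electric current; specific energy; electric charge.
electric current

magnetic field strength should have units dimensionally equivalent to A / m (e.g. A/m).
The given unit 'A' reduces to A. Of the listed options, that is the dimensionality of electric current.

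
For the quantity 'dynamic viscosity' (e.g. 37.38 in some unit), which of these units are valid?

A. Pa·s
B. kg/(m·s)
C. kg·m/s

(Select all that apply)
A, B

dynamic viscosity has SI base units: kg / (m * s)

Checking each option against kg / (m * s):
  A. Pa·s: ✓ matches
  B. kg/(m·s): ✓ matches
  C. kg·m/s: ✗ does not match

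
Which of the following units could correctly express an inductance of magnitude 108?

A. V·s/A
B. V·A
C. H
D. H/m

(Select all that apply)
A, C

inductance has SI base units: kg * m^2 / (A^2 * s^2)

Checking each option against kg * m^2 / (A^2 * s^2):
  A. V·s/A: ✓ matches
  B. V·A: ✗ does not match
  C. H: ✓ matches
  D. H/m: ✗ does not match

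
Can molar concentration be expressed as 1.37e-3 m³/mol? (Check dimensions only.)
No

molar concentration has SI base units: mol / m^3
m³/mol does NOT reduce to mol / m^3; a valid unit for molar concentration would be e.g. mol/m³.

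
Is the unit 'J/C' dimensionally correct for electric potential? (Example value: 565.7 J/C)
Yes

electric potential has SI base units: kg * m^2 / (A * s^3)
J/C reduces to the same SI base units, so it is a valid unit for electric potential.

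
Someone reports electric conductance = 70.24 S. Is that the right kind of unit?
Yes

electric conductance has SI base units: A^2 * s^3 / (kg * m^2)
S reduces to the same SI base units, so it is a valid unit for electric conductance.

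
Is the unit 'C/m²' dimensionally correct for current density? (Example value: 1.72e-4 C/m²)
No

current density has SI base units: A / m^2
C/m² does NOT reduce to A / m^2; a valid unit for current density would be e.g. A/m².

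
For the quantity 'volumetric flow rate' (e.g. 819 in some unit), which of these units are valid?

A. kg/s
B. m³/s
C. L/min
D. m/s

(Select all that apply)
B, C

volumetric flow rate has SI base units: m^3 / s

Checking each option against m^3 / s:
  A. kg/s: ✗ does not match
  B. m³/s: ✓ matches
  C. L/min: ✓ matches
  D. m/s: ✗ does not match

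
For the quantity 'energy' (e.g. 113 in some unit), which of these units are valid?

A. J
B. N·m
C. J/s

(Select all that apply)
A, B

energy has SI base units: kg * m^2 / s^2

Checking each option against kg * m^2 / s^2:
  A. J: ✓ matches
  B. N·m: ✓ matches
  C. J/s: ✗ does not match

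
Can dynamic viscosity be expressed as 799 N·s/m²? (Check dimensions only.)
Yes

dynamic viscosity has SI base units: kg / (m * s)
N·s/m² reduces to the same SI base units, so it is a valid unit for dynamic viscosity.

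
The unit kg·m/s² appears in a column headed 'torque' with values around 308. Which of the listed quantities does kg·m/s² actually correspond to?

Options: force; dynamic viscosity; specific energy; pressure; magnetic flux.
force

torque should have units dimensionally equivalent to kg * m^2 / s^2 (e.g. N·m).
The given unit 'kg·m/s²' reduces to kg * m / s^2. Of the listed options, that is the dimensionality of force.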